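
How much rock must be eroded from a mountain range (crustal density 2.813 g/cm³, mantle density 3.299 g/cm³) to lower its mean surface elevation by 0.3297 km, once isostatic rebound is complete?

2.24 km

Net drop Δ = e − u = e − e ρ_c/ρ_m = e (ρ_m − ρ_c)/ρ_m.
e = Δ ρ_m/(ρ_m − ρ_c) = 0.3297 km × 3.299/0.486 = 2.24 km.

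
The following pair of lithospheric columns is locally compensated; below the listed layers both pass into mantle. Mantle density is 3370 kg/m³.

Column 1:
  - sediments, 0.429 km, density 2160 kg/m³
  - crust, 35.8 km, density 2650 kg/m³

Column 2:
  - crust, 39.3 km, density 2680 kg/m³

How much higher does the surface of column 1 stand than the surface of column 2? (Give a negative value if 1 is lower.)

−0.244 km

For any compensation level in the mantle, the mantle terms cancel and isostasy reduces to e = (Σt_1 − Σt_2) − (Σ(ρt)_1 − Σ(ρt)_2) / ρ_m.
Σt_1 = 36.229 km; Σt_2 = 39.3 km; Σ(ρt)_1 = 95796.64; Σ(ρt)_2 = 105324 (in km·kg/m³).
e = (36.229 − 39.3) − (95796.64 − 105324) / 3370 = −0.244 km.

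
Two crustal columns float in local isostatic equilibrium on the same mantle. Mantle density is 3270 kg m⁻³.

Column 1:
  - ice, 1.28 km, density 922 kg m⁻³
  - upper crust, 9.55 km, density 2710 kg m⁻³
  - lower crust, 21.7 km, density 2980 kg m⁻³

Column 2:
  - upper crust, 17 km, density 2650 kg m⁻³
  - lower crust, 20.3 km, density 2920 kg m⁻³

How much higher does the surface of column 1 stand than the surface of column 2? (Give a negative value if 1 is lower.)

−0.917 km

For any compensation level in the mantle, the mantle terms cancel and isostasy reduces to e = (Σt_1 − Σt_2) − (Σ(ρt)_1 − Σ(ρt)_2) / ρ_m.
Σt_1 = 32.53 km; Σt_2 = 37.3 km; Σ(ρt)_1 = 91726.66; Σ(ρt)_2 = 104326 (in km·kg m⁻³).
e = (32.53 − 37.3) − (91726.66 − 104326) / 3270 = −0.917 km.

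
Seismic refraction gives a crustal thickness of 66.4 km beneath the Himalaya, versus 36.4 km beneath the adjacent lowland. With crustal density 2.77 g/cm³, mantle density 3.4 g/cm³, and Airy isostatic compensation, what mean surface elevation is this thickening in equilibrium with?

Excess crust Δ = 66.4 km − 36.4 km = 30 km, split between elevation h and root r with h + r = Δ.
Airy balance ρ_c h = (ρ_m − ρ_c) r gives r = h ρ_c/(ρ_m − ρ_c), so h (1 + ρ_c/(ρ_m − ρ_c)) = Δ, i.e. h = Δ (ρ_m − ρ_c)/ρ_m.
h = 30 km × 0.63/3.4 = 5.56 km.

5.56 km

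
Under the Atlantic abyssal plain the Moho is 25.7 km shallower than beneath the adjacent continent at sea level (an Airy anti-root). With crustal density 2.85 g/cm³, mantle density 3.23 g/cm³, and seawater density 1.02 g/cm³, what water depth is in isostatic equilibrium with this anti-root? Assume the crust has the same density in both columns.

Replacing a thickness d of crust by seawater at the top must be balanced by replacing crust with mantle at the base: d (ρ_c − ρ_w) = a (ρ_m − ρ_c).
d = a (ρ_m − ρ_c)/(ρ_c − ρ_w) = 25.7 km × 0.38/1.83 = 5.34 km.

5.34 km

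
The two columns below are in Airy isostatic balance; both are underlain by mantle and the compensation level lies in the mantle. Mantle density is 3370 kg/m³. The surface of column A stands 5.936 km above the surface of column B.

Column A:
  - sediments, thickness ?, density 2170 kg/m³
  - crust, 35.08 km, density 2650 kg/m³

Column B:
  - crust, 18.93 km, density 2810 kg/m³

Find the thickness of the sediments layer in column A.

Take the compensation level at the base of the deeper column (depth z_c below the surface of column A) and equate Σ ρ_i t_i down to z_c; mantle fills any gap and the z_c terms cancel.
Column A: x×2170 + 35.08×2650 + (z_c − 35.08 − x)×3370
Column B: 5.936×0 + 18.93×2810 + (z_c − 5.936 − 18.93)×3370
The z_c×3370 term appears on both sides and cancels. Collect the known terms of each column as K = Σ(ρt)_known − 3370 × (depth of known layers): K_A = 92962 − 3370×35.08 = −25257.6; K_B = 53193.3 − 3370×(5.936 + 18.93) = −30605.12.
Balance: K_A − x×(3370 − 2170) = K_B, so x = (K_A − K_B)/(3370 − 2170) = 5347.52/1200 = 4.46 km.

4.46 km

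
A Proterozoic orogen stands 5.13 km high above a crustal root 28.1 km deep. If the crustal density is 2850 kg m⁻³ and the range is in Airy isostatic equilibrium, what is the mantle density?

Airy balance: ρ_c h = (ρ_m − ρ_c) r → ρ_m = ρ_c (1 + h/r).
ρ_m = 2850 × (1 + 5.13 km/28.1 km) = 3370 kg m⁻³.

3370 kg m⁻³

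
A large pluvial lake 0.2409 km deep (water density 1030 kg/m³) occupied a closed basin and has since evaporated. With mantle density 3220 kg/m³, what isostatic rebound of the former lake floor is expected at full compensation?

0.0771 km

u = d ρ_w/ρ_m = 0.2409 km × 1030/3220 = 0.0771 km.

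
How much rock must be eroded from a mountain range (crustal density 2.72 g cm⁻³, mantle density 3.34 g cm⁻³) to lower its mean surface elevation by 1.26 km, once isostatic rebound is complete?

6.79 km

Net drop Δ = e − u = e − e ρ_c/ρ_m = e (ρ_m − ρ_c)/ρ_m.
e = Δ ρ_m/(ρ_m − ρ_c) = 1.26 km × 3.34/0.62 = 6.79 km.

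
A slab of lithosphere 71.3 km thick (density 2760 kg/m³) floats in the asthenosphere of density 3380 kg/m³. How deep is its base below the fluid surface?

Draft d = t ρ_obj/ρ_fluid = 71.3 km × 2760/3380 = 58.2 km.

58.2 km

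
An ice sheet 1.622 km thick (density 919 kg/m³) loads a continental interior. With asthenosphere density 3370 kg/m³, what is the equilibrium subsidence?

0.442 km

Isostatic balance requires: the ice load ρ_ice t is balanced by mantle displaced below, ρ_m s.
s = t ρ_ice / ρ_m = 1.622 km × 919/3370 = 0.442 km.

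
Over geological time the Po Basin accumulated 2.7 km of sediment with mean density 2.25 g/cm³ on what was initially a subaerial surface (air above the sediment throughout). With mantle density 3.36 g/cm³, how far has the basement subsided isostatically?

1.81 km

Subaerial load: s = t ρ_sed / ρ_m = 2.7 km × 2.25/3.36 = 1.81 km.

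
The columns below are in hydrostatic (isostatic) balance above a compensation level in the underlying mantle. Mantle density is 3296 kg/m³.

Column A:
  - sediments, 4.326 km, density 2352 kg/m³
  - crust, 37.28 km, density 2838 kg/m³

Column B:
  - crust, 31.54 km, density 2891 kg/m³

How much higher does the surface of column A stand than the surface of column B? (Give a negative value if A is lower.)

2.54 km

For any compensation level in the mantle, the mantle terms cancel and isostasy reduces to e = (Σt_A − Σt_B) − (Σ(ρt)_A − Σ(ρt)_B) / ρ_m.
Σt_A = 41.606 km; Σt_B = 31.54 km; Σ(ρt)_A = 115975.392; Σ(ρt)_B = 91182.14 (in km·kg/m³).
e = (41.606 − 31.54) − (115975.392 − 91182.14) / 3296 = 2.54 km.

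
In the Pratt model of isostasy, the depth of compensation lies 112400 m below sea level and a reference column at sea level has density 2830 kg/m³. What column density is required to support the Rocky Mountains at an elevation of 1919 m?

2780 kg/m³

Pratt balance: ρ_ref D = ρ (D + h).
ρ = ρ_ref D/(D + h) = 2830 × 112400 m/(112400 m + 1919 m) = 2780 kg/m³.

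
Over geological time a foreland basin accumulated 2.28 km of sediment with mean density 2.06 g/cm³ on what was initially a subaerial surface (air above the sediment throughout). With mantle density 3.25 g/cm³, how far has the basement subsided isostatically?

1.45 km

Subaerial load: s = t ρ_sed / ρ_m = 2.28 km × 2.06/3.25 = 1.45 km.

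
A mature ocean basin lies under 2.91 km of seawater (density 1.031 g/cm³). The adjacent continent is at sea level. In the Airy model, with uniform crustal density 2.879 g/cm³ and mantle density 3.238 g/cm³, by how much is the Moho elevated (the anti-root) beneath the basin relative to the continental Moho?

For local isostatic compensation: replacing crust with seawater at the top is compensated by replacing crust with mantle at the base: d (ρ_c − ρ_w) = a (ρ_m − ρ_c).
a = d (ρ_c − ρ_w)/(ρ_m − ρ_c) = 2.91 km × 1.848/0.359 = 15 km.

15 km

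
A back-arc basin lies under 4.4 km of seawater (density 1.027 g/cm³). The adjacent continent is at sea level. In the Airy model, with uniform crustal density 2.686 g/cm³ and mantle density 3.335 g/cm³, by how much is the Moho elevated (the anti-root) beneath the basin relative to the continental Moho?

By Archimedes' principle applied to the lithosphere: replacing crust with seawater at the top is compensated by replacing crust with mantle at the base: d (ρ_c − ρ_w) = a (ρ_m − ρ_c).
a = d (ρ_c − ρ_w)/(ρ_m − ρ_c) = 4.4 km × 1.659/0.649 = 11.2 km.

11.2 km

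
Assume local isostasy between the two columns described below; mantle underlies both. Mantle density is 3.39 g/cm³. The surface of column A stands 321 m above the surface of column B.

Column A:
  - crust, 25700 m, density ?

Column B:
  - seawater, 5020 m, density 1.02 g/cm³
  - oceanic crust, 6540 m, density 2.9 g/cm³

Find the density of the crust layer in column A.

2.76 g/cm³

Take the compensation level at the base of the deeper column (depth z_c below the surface of column A) and equate Σ ρ_i t_i down to z_c; mantle fills any gap and the z_c terms cancel.
Column A: 25700×ρ + (z_c − 25700)×3.39
Column B: 321×0 + 5020×1.02 + 6540×2.9 + (z_c − 321 − 11560)×3.39
The z_c×3.39 term appears on both sides and cancels. Collect the known terms of each column as K = Σ(ρt)_known − 3.39 × (depth of known layers): K_A = 0 − 3.39×25700 = −87123; K_B = 24086.4 − 3.39×(321 + 11560) = −16190.19.
Balance: K_A + 25700×ρ = K_B, so ρ = (K_B − K_A)/25700 = 70932.8/25700 = 2.76 g/cm³.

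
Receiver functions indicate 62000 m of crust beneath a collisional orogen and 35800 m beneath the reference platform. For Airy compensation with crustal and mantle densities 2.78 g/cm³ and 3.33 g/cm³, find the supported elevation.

4330 m

Excess crust Δ = 62000 m − 35800 m = 26200 m, split between elevation h and root r with h + r = Δ.
Airy balance ρ_c h = (ρ_m − ρ_c) r gives r = h ρ_c/(ρ_m − ρ_c), so h (1 + ρ_c/(ρ_m − ρ_c)) = Δ, i.e. h = Δ (ρ_m − ρ_c)/ρ_m.
h = 26200 m × 0.55/3.33 = 4330 m.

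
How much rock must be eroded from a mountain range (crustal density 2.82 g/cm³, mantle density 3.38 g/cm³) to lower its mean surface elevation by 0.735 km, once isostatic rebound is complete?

Net drop Δ = e − u = e − e ρ_c/ρ_m = e (ρ_m − ρ_c)/ρ_m.
e = Δ ρ_m/(ρ_m − ρ_c) = 0.735 km × 3.38/0.56 = 4.44 km.

4.44 km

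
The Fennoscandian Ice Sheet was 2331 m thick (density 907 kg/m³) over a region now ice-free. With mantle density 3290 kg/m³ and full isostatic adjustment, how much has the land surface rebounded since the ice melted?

643 m

Removing the load lets mantle flow back in; uplift u satisfies ρ_ice t = ρ_m u.
u = t ρ_ice/ρ_m = 2331 m × 907/3290 = 643 m.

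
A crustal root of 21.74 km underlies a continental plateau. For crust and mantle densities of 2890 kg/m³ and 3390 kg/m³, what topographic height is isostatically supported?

Balancing pressure at the compensation depth: ρ_c h = (ρ_m − ρ_c) r.
h = r (ρ_m − ρ_c) / ρ_c = 21.74 km × (3390 − 2890) / 2890 = 3.76 km.

3.76 km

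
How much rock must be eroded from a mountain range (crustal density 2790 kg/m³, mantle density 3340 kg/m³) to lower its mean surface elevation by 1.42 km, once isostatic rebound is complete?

Net drop Δ = e − u = e − e ρ_c/ρ_m = e (ρ_m − ρ_c)/ρ_m.
e = Δ ρ_m/(ρ_m − ρ_c) = 1.42 km × 3340/550 = 8.62 km.

8.62 km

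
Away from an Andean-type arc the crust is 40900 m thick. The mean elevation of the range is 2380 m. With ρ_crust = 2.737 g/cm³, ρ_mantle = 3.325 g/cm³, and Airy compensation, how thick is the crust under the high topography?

54400 m

Root depth r = h ρ_c / (ρ_m − ρ_c) = 2380 m × 2.737 / 0.588 = 11080 m.
Total thickness = T + h + r = 40900 m + 2380 m + 11080 m = 54400 m.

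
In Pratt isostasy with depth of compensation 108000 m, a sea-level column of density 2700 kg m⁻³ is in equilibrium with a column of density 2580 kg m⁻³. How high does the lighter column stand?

ρ_ref D = ρ (D + h) → h = D (ρ_ref − ρ)/ρ.
h = 108000 m × (2700 − 2580)/2580 = 5020 m.

5020 m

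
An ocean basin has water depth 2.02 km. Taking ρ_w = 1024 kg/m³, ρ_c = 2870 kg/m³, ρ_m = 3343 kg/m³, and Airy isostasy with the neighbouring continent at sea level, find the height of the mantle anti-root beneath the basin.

7.88 km

By Archimedes' principle applied to the lithosphere: replacing crust with seawater at the top is compensated by replacing crust with mantle at the base: d (ρ_c − ρ_w) = a (ρ_m − ρ_c).
a = d (ρ_c − ρ_w)/(ρ_m − ρ_c) = 2.02 km × 1846/473 = 7.88 km.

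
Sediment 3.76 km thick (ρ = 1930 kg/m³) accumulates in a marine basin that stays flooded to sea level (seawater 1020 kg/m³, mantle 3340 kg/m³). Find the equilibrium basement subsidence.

Submarine loading: the sediment displaces seawater, and the subsidence is in turn flooded, so s (ρ_m − ρ_w) = t (ρ_sed − ρ_w).
s = 3.76 km × (1930 − 1020) / (3340 − 1020) = 1.47 km.

1.47 km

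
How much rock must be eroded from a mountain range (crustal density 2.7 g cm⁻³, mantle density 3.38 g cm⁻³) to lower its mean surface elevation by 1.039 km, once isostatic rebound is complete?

Net drop Δ = e − u = e − e ρ_c/ρ_m = e (ρ_m − ρ_c)/ρ_m.
e = Δ ρ_m/(ρ_m − ρ_c) = 1.039 km × 3.38/0.68 = 5.16 km.

5.16 km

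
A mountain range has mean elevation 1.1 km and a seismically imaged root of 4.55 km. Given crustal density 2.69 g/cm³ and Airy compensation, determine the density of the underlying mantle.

3.34 g/cm³

Airy balance: ρ_c h = (ρ_m − ρ_c) r → ρ_m = ρ_c (1 + h/r).
ρ_m = 2.69 × (1 + 1.1 km/4.55 km) = 3.34 g/cm³.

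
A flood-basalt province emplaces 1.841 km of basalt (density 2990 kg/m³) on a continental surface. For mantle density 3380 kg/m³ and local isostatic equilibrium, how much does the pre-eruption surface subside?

Subaerial loading: s = t ρ_load / ρ_m.
s = 1.841 km × 2990/3380 = 1.63 km.

1.63 km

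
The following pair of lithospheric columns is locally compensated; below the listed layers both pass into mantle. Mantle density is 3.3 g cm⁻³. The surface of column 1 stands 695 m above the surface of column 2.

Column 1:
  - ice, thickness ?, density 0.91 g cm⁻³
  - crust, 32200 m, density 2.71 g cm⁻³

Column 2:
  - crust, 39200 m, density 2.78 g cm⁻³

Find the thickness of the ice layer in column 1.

1540 m

Take the compensation level at the base of the deeper column (depth z_c below the surface of column 1) and equate Σ ρ_i t_i down to z_c; mantle fills any gap and the z_c terms cancel.
Column 1: x×0.91 + 32200×2.71 + (z_c − 32200 − x)×3.3
Column 2: 695×0 + 39200×2.78 + (z_c − 695 − 39200)×3.3
The z_c×3.3 term appears on both sides and cancels. Collect the known terms of each column as K = Σ(ρt)_known − 3.3 × (depth of known layers): K_1 = 87262 − 3.3×32200 = −18998; K_2 = 108976 − 3.3×(695 + 39200) = −22677.5.
Balance: K_1 − x×(3.3 − 0.91) = K_2, so x = (K_1 − K_2)/(3.3 − 0.91) = 3679.5/2.39 = 1540 m.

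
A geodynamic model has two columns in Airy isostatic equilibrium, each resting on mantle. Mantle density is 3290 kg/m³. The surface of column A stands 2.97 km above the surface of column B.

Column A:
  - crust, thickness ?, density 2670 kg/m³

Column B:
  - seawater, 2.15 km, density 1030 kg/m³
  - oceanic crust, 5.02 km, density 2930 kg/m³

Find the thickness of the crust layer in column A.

Take the compensation level at the base of the deeper column (depth z_c below the surface of column A) and equate Σ ρ_i t_i down to z_c; mantle fills any gap and the z_c terms cancel.
Column A: x×2670 + (z_c − 0 − x)×3290
Column B: 2.97×0 + 2.15×1030 + 5.02×2930 + (z_c − 2.97 − 7.17)×3290
The z_c×3290 term appears on both sides and cancels. Collect the known terms of each column as K = Σ(ρt)_known − 3290 × (depth of known layers): K_A = 0 − 3290×0 = 0; K_B = 16923.1 − 3290×(2.97 + 7.17) = −16437.5.
Balance: K_A − x×(3290 − 2670) = K_B, so x = (K_A − K_B)/(3290 − 2670) = 16437.5/620 = 26.5 km.

26.5 km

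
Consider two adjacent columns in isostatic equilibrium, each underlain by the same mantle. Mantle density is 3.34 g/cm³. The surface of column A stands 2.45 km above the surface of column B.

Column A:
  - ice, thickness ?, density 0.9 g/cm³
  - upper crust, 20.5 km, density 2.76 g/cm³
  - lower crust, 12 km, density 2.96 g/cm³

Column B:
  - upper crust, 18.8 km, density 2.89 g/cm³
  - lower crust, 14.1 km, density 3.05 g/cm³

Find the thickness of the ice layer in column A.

1.75 km

Take the compensation level at the base of the deeper column (depth z_c below the surface of column A) and equate Σ ρ_i t_i down to z_c; mantle fills any gap and the z_c terms cancel.
Column A: x×0.9 + 20.5×2.76 + 12×2.96 + (z_c − 32.5 − x)×3.34
Column B: 2.45×0 + 18.8×2.89 + 14.1×3.05 + (z_c − 2.45 − 32.9)×3.34
The z_c×3.34 term appears on both sides and cancels. Collect the known terms of each column as K = Σ(ρt)_known − 3.34 × (depth of known layers): K_A = 92.1 − 3.34×32.5 = −16.45; K_B = 97.337 − 3.34×(2.45 + 32.9) = −20.732.
Balance: K_A − x×(3.34 − 0.9) = K_B, so x = (K_A − K_B)/(3.34 − 0.9) = 4.282/2.44 = 1.75 km.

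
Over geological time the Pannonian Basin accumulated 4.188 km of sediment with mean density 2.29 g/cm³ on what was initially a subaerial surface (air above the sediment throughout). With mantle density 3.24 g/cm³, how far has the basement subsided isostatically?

2.96 km

Subaerial load: s = t ρ_sed / ρ_m = 4.188 km × 2.29/3.24 = 2.96 km.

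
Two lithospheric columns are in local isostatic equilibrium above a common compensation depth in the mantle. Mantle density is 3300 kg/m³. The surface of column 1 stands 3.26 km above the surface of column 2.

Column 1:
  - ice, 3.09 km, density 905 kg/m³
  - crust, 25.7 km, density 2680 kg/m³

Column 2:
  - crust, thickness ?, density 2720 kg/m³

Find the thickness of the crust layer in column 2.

21.7 km

Take the compensation level at the base of the deeper column (depth z_c below the surface of column 1) and equate Σ ρ_i t_i down to z_c; mantle fills any gap and the z_c terms cancel.
Column 1: 3.09×905 + 25.7×2680 + (z_c − 28.79)×3300
Column 2: 3.26×0 + x×2720 + (z_c − 3.26 − 0 − x)×3300
The z_c×3300 term appears on both sides and cancels. Collect the known terms of each column as K = Σ(ρt)_known − 3300 × (depth of known layers): K_1 = 71672.45 − 3300×28.79 = −23334.55; K_2 = 0 − 3300×(3.26 + 0) = −10758.
Balance: K_1 = K_2 − x×(3300 − 2720), so x = (K_2 − K_1)/(3300 − 2720) = 12576.6/580 = 21.7 km.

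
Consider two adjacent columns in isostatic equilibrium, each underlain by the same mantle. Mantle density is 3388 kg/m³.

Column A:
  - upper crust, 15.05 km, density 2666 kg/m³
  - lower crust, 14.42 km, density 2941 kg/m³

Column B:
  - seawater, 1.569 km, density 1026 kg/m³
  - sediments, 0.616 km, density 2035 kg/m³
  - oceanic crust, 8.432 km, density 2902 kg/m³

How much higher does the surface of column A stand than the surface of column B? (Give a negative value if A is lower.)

2.56 km

For any compensation level in the mantle, the mantle terms cancel and isostasy reduces to e = (Σt_A − Σt_B) − (Σ(ρt)_A − Σ(ρt)_B) / ρ_m.
Σt_A = 29.47 km; Σt_B = 10.617 km; Σ(ρt)_A = 82532.52; Σ(ρt)_B = 27333.018 (in km·kg/m³).
e = (29.47 − 10.617) − (82532.52 − 27333.018) / 3388 = 2.56 km.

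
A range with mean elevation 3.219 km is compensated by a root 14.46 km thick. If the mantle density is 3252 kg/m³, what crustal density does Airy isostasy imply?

2660 kg/m³

ρ_c h = (ρ_m − ρ_c) r → ρ_c (h + r) = ρ_m r → ρ_c = ρ_m r / (h + r).
ρ_c = 3252 × 14.46 km / (3.219 km + 14.46 km) = 2660 kg/m³.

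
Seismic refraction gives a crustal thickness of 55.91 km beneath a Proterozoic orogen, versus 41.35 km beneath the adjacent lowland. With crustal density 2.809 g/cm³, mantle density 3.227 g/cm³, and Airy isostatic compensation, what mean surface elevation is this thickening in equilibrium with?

1.89 km

Excess crust Δ = 55.91 km − 41.35 km = 14.56 km, split between elevation h and root r with h + r = Δ.
Airy balance ρ_c h = (ρ_m − ρ_c) r gives r = h ρ_c/(ρ_m − ρ_c), so h (1 + ρ_c/(ρ_m − ρ_c)) = Δ, i.e. h = Δ (ρ_m − ρ_c)/ρ_m.
h = 14.56 km × 0.418/3.227 = 1.89 km.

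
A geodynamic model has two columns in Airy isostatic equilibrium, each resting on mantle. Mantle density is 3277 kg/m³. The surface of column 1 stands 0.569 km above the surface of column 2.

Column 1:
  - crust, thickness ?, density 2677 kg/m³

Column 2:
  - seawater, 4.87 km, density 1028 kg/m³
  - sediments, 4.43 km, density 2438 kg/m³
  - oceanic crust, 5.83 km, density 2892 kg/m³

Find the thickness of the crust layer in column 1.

31.3 km

Take the compensation level at the base of the deeper column (depth z_c below the surface of column 1) and equate Σ ρ_i t_i down to z_c; mantle fills any gap and the z_c terms cancel.
Column 1: x×2677 + (z_c − 0 − x)×3277
Column 2: 0.569×0 + 4.87×1028 + 4.43×2438 + 5.83×2892 + (z_c − 0.569 − 15.13)×3277
The z_c×3277 term appears on both sides and cancels. Collect the known terms of each column as K = Σ(ρt)_known − 3277 × (depth of known layers): K_1 = 0 − 3277×0 = 0; K_2 = 32667.06 − 3277×(0.569 + 15.13) = −18778.563.
Balance: K_1 − x×(3277 − 2677) = K_2, so x = (K_1 − K_2)/(3277 − 2677) = 18778.6/600 = 31.3 km.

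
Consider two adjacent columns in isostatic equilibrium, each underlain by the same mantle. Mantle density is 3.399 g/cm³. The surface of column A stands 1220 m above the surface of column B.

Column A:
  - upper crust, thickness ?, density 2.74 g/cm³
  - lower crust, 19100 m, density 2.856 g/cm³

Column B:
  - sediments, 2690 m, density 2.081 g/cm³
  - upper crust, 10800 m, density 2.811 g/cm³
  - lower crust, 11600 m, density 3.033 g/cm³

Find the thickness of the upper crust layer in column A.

12000 m

Take the compensation level at the base of the deeper column (depth z_c below the surface of column A) and equate Σ ρ_i t_i down to z_c; mantle fills any gap and the z_c terms cancel.
Column A: x×2.74 + 19100×2.856 + (z_c − 19100 − x)×3.399
Column B: 1220×0 + 2690×2.081 + 10800×2.811 + 11600×3.033 + (z_c − 1220 − 25090)×3.399
The z_c×3.399 term appears on both sides and cancels. Collect the known terms of each column as K = Σ(ρt)_known − 3.399 × (depth of known layers): K_A = 54549.6 − 3.399×19100 = −10371.3; K_B = 71139.49 − 3.399×(1220 + 25090) = −18288.2.
Balance: K_A − x×(3.399 − 2.74) = K_B, so x = (K_A − K_B)/(3.399 − 2.74) = 7916.9/0.659 = 12000 m.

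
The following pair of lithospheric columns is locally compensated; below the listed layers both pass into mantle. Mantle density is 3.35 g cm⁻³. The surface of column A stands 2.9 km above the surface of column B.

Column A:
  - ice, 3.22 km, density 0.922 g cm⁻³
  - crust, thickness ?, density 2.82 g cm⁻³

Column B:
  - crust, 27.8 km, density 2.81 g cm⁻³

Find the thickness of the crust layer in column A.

31.9 km

Take the compensation level at the base of the deeper column (depth z_c below the surface of column A) and equate Σ ρ_i t_i down to z_c; mantle fills any gap and the z_c terms cancel.
Column A: 3.22×0.922 + x×2.82 + (z_c − 3.22 − x)×3.35
Column B: 2.9×0 + 27.8×2.81 + (z_c − 2.9 − 27.8)×3.35
The z_c×3.35 term appears on both sides and cancels. Collect the known terms of each column as K = Σ(ρt)_known − 3.35 × (depth of known layers): K_A = 2.96884 − 3.35×3.22 = −7.81816; K_B = 78.118 − 3.35×(2.9 + 27.8) = −24.727.
Balance: K_A − x×(3.35 − 2.82) = K_B, so x = (K_A − K_B)/(3.35 − 2.82) = 16.9088/0.53 = 31.9 km.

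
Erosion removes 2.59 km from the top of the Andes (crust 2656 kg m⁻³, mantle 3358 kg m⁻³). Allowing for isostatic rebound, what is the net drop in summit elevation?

0.541 km

Rebound u = e ρ_c/ρ_m = 2.59 km × 2656/3358 = 2.049 km.
Net surface drop = e − u = 2.59 km − 2.049 km = e (ρ_m − ρ_c)/ρ_m = 0.541 km.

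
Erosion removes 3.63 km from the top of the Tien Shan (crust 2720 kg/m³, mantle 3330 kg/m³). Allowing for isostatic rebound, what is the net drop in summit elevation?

Rebound u = e ρ_c/ρ_m = 3.63 km × 2720/3330 = 2.965 km.
Net surface drop = e − u = 3.63 km − 2.965 km = e (ρ_m − ρ_c)/ρ_m = 0.665 km.

0.665 km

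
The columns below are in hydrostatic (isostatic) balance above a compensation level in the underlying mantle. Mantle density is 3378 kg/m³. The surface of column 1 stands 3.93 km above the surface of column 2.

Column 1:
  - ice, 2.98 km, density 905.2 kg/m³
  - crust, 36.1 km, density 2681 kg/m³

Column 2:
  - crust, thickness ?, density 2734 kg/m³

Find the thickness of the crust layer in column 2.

29.9 km

Take the compensation level at the base of the deeper column (depth z_c below the surface of column 1) and equate Σ ρ_i t_i down to z_c; mantle fills any gap and the z_c terms cancel.
Column 1: 2.98×905.2 + 36.1×2681 + (z_c − 39.08)×3378
Column 2: 3.93×0 + x×2734 + (z_c − 3.93 − 0 − x)×3378
The z_c×3378 term appears on both sides and cancels. Collect the known terms of each column as K = Σ(ρt)_known − 3378 × (depth of known layers): K_1 = 99481.596 − 3378×39.08 = −32530.644; K_2 = 0 − 3378×(3.93 + 0) = −13275.54.
Balance: K_1 = K_2 − x×(3378 − 2734), so x = (K_2 − K_1)/(3378 − 2734) = 19255.1/644 = 29.9 km.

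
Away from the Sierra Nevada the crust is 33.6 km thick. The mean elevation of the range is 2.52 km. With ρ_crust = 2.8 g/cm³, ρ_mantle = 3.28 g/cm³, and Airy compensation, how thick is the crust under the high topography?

50.8 km

Root depth r = h ρ_c / (ρ_m − ρ_c) = 2.52 km × 2.8 / 0.48 = 14.7 km.
Total thickness = T + h + r = 33.6 km + 2.52 km + 14.7 km = 50.8 km.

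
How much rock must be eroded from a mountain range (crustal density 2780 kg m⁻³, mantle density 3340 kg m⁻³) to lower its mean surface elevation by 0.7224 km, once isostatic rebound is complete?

4.31 km

Net drop Δ = e − u = e − e ρ_c/ρ_m = e (ρ_m − ρ_c)/ρ_m.
e = Δ ρ_m/(ρ_m − ρ_c) = 0.7224 km × 3340/560 = 4.31 km.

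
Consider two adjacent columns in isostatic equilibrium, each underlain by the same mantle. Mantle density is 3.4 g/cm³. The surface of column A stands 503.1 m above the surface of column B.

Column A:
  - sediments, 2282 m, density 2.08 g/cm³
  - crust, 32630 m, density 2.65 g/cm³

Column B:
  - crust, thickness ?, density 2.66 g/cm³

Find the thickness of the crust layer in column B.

34800 m

Take the compensation level at the base of the deeper column (depth z_c below the surface of column A) and equate Σ ρ_i t_i down to z_c; mantle fills any gap and the z_c terms cancel.
Column A: 2282×2.08 + 32630×2.65 + (z_c − 34912)×3.4
Column B: 503.1×0 + x×2.66 + (z_c − 503.1 − 0 − x)×3.4
The z_c×3.4 term appears on both sides and cancels. Collect the known terms of each column as K = Σ(ρt)_known − 3.4 × (depth of known layers): K_A = 91216.06 − 3.4×34912 = −27484.74; K_B = 0 − 3.4×(503.1 + 0) = −1710.54.
Balance: K_A = K_B − x×(3.4 − 2.66), so x = (K_B − K_A)/(3.4 − 2.66) = 25774.2/0.74 = 34800 m.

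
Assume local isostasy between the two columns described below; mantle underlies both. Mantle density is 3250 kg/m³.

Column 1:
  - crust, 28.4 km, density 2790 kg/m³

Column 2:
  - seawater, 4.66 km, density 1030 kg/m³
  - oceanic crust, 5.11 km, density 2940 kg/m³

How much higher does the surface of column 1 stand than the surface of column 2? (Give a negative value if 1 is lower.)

For any compensation level in the mantle, the mantle terms cancel and isostasy reduces to e = (Σt_1 − Σt_2) − (Σ(ρt)_1 − Σ(ρt)_2) / ρ_m.
Σt_1 = 28.4 km; Σt_2 = 9.77 km; Σ(ρt)_1 = 79236; Σ(ρt)_2 = 19823.2 (in km·kg/m³).
e = (28.4 − 9.77) − (79236 − 19823.2) / 3250 = 0.349 km.

0.349 km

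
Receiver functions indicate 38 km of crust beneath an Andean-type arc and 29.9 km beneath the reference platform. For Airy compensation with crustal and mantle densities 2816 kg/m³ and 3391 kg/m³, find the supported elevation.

Excess crust Δ = 38 km − 29.9 km = 8.1 km, split between elevation h and root r with h + r = Δ.
Airy balance ρ_c h = (ρ_m − ρ_c) r gives r = h ρ_c/(ρ_m − ρ_c), so h (1 + ρ_c/(ρ_m − ρ_c)) = Δ, i.e. h = Δ (ρ_m − ρ_c)/ρ_m.
h = 8.1 km × 575/3391 = 1.37 km.

1.37 km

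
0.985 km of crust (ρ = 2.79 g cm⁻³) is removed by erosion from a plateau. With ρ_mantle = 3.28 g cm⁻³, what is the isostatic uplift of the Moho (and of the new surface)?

0.838 km

Unloading: uplift u = e ρ_c/ρ_m = 0.985 km × 2.79/3.28 = 0.838 km.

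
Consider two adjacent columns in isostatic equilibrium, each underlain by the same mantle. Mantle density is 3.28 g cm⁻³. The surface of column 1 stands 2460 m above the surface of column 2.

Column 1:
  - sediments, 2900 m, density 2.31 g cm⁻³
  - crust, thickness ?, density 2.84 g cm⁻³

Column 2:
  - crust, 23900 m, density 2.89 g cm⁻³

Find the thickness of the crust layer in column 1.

Take the compensation level at the base of the deeper column (depth z_c below the surface of column 1) and equate Σ ρ_i t_i down to z_c; mantle fills any gap and the z_c terms cancel.
Column 1: 2900×2.31 + x×2.84 + (z_c − 2900 − x)×3.28
Column 2: 2460×0 + 23900×2.89 + (z_c − 2460 − 23900)×3.28
The z_c×3.28 term appears on both sides and cancels. Collect the known terms of each column as K = Σ(ρt)_known − 3.28 × (depth of known layers): K_1 = 6699 − 3.28×2900 = −2813; K_2 = 69071 − 3.28×(2460 + 23900) = −17389.8.
Balance: K_1 − x×(3.28 − 2.84) = K_2, so x = (K_1 − K_2)/(3.28 − 2.84) = 14576.8/0.44 = 33100 m.

33100 m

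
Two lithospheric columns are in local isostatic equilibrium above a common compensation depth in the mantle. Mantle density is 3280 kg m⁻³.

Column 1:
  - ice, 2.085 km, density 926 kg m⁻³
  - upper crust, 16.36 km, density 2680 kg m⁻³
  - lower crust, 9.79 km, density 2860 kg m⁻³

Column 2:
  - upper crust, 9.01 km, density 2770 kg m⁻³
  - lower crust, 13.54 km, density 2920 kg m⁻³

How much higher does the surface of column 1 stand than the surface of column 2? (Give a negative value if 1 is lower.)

2.86 km

For any compensation level in the mantle, the mantle terms cancel and isostasy reduces to e = (Σt_1 − Σt_2) − (Σ(ρt)_1 − Σ(ρt)_2) / ρ_m.
Σt_1 = 28.235 km; Σt_2 = 22.55 km; Σ(ρt)_1 = 73774.91; Σ(ρt)_2 = 64494.5 (in km·kg m⁻³).
e = (28.235 − 22.55) − (73774.91 − 64494.5) / 3280 = 2.86 km.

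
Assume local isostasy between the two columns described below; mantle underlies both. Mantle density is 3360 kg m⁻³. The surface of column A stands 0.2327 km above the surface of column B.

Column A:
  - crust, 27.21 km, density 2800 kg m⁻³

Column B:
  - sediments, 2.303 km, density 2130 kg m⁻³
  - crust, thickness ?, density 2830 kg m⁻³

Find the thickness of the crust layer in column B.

21.9 km

Take the compensation level at the base of the deeper column (depth z_c below the surface of column A) and equate Σ ρ_i t_i down to z_c; mantle fills any gap and the z_c terms cancel.
Column A: 27.21×2800 + (z_c − 27.21)×3360
Column B: 0.2327×0 + 2.303×2130 + x×2830 + (z_c − 0.2327 − 2.303 − x)×3360
The z_c×3360 term appears on both sides and cancels. Collect the known terms of each column as K = Σ(ρt)_known − 3360 × (depth of known layers): K_A = 76188 − 3360×27.21 = −15237.6; K_B = 4905.39 − 3360×(0.2327 + 2.303) = −3614.562.
Balance: K_A = K_B − x×(3360 − 2830), so x = (K_B − K_A)/(3360 − 2830) = 11623/530 = 21.9 km.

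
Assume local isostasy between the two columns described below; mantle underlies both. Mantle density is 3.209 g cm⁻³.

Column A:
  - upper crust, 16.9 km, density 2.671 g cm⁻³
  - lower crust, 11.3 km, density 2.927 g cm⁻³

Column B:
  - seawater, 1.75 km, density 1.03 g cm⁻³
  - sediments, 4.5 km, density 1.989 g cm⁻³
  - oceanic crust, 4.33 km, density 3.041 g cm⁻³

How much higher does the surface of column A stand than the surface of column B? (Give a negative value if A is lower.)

0.701 km

For any compensation level in the mantle, the mantle terms cancel and isostasy reduces to e = (Σt_A − Σt_B) − (Σ(ρt)_A − Σ(ρt)_B) / ρ_m.
Σt_A = 28.2 km; Σt_B = 10.58 km; Σ(ρt)_A = 78.215; Σ(ρt)_B = 23.92053 (in km·g cm⁻³).
e = (28.2 − 10.58) − (78.215 − 23.92053) / 3.209 = 0.701 km.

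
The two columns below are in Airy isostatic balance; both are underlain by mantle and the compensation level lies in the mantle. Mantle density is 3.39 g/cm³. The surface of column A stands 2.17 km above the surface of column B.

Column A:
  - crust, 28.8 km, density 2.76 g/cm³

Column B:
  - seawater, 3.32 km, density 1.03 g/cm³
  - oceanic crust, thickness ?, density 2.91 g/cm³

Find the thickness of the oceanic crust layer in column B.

6.15 km

Take the compensation level at the base of the deeper column (depth z_c below the surface of column A) and equate Σ ρ_i t_i down to z_c; mantle fills any gap and the z_c terms cancel.
Column A: 28.8×2.76 + (z_c − 28.8)×3.39
Column B: 2.17×0 + 3.32×1.03 + x×2.91 + (z_c − 2.17 − 3.32 − x)×3.39
The z_c×3.39 term appears on both sides and cancels. Collect the known terms of each column as K = Σ(ρt)_known − 3.39 × (depth of known layers): K_A = 79.488 − 3.39×28.8 = −18.144; K_B = 3.4196 − 3.39×(2.17 + 3.32) = −15.1915.
Balance: K_A = K_B − x×(3.39 − 2.91), so x = (K_B − K_A)/(3.39 − 2.91) = 2.9525/0.48 = 6.15 km.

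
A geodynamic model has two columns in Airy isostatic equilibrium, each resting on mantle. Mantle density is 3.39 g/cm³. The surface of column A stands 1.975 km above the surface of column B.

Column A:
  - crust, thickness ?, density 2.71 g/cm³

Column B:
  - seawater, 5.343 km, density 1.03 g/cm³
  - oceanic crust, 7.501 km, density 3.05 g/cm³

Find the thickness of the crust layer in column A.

32.1 km

Take the compensation level at the base of the deeper column (depth z_c below the surface of column A) and equate Σ ρ_i t_i down to z_c; mantle fills any gap and the z_c terms cancel.
Column A: x×2.71 + (z_c − 0 − x)×3.39
Column B: 1.975×0 + 5.343×1.03 + 7.501×3.05 + (z_c − 1.975 − 12.844)×3.39
The z_c×3.39 term appears on both sides and cancels. Collect the known terms of each column as K = Σ(ρt)_known − 3.39 × (depth of known layers): K_A = 0 − 3.39×0 = 0; K_B = 28.38134 − 3.39×(1.975 + 12.844) = −21.85507.
Balance: K_A − x×(3.39 − 2.71) = K_B, so x = (K_A − K_B)/(3.39 − 2.71) = 21.8551/0.68 = 32.1 km.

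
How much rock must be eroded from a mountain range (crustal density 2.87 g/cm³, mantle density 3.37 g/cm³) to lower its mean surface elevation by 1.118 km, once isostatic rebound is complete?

7.54 km

Net drop Δ = e − u = e − e ρ_c/ρ_m = e (ρ_m − ρ_c)/ρ_m.
e = Δ ρ_m/(ρ_m − ρ_c) = 1.118 km × 3.37/0.5 = 7.54 km.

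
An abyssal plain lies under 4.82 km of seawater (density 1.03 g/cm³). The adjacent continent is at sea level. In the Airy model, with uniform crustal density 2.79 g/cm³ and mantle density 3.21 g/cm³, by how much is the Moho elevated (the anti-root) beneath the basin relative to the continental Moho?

Equating mass per unit area of the two columns: replacing crust with seawater at the top is compensated by replacing crust with mantle at the base: d (ρ_c − ρ_w) = a (ρ_m − ρ_c).
a = d (ρ_c − ρ_w)/(ρ_m − ρ_c) = 4.82 km × 1.76/0.42 = 20.2 km.

20.2 km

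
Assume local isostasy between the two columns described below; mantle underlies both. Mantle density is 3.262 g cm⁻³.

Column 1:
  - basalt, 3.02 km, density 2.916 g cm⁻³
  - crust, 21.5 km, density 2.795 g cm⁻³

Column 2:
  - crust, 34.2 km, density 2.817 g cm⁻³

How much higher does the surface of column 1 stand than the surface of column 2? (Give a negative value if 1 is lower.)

For any compensation level in the mantle, the mantle terms cancel and isostasy reduces to e = (Σt_1 − Σt_2) − (Σ(ρt)_1 − Σ(ρt)_2) / ρ_m.
Σt_1 = 24.52 km; Σt_2 = 34.2 km; Σ(ρt)_1 = 68.89882; Σ(ρt)_2 = 96.3414 (in km·g cm⁻³).
e = (24.52 − 34.2) − (68.89882 − 96.3414) / 3.262 = −1.27 km.

−1.27 km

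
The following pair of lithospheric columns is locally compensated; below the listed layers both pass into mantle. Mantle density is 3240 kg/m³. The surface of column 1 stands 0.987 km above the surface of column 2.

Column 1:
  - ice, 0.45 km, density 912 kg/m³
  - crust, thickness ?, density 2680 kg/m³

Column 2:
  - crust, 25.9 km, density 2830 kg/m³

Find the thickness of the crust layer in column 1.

22.8 km

Take the compensation level at the base of the deeper column (depth z_c below the surface of column 1) and equate Σ ρ_i t_i down to z_c; mantle fills any gap and the z_c terms cancel.
Column 1: 0.45×912 + x×2680 + (z_c − 0.45 − x)×3240
Column 2: 0.987×0 + 25.9×2830 + (z_c − 0.987 − 25.9)×3240
The z_c×3240 term appears on both sides and cancels. Collect the known terms of each column as K = Σ(ρt)_known − 3240 × (depth of known layers): K_1 = 410.4 − 3240×0.45 = −1047.6; K_2 = 73297 − 3240×(0.987 + 25.9) = −13816.88.
Balance: K_1 − x×(3240 − 2680) = K_2, so x = (K_1 − K_2)/(3240 − 2680) = 12769.3/560 = 22.8 km.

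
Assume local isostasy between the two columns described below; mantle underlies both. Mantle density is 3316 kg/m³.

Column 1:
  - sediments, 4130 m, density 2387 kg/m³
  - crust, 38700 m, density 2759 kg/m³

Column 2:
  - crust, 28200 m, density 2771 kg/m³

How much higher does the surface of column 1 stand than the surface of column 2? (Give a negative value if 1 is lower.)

For any compensation level in the mantle, the mantle terms cancel and isostasy reduces to e = (Σt_1 − Σt_2) − (Σ(ρt)_1 − Σ(ρt)_2) / ρ_m.
Σt_1 = 42830 m; Σt_2 = 28200 m; Σ(ρt)_1 = 116631610; Σ(ρt)_2 = 78142200 (in m·kg/m³).
e = (42830 − 28200) − (116631610 − 78142200) / 3316 = 3020 m.

3020 m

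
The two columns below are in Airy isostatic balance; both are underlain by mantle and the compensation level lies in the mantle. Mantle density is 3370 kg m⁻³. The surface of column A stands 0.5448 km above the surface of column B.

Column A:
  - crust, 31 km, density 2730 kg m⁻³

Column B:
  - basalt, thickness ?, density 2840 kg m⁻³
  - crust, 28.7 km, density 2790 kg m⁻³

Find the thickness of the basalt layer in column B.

Take the compensation level at the base of the deeper column (depth z_c below the surface of column A) and equate Σ ρ_i t_i down to z_c; mantle fills any gap and the z_c terms cancel.
Column A: 31×2730 + (z_c − 31)×3370
Column B: 0.5448×0 + x×2840 + 28.7×2790 + (z_c − 0.5448 − 28.7 − x)×3370
The z_c×3370 term appears on both sides and cancels. Collect the known terms of each column as K = Σ(ρt)_known − 3370 × (depth of known layers): K_A = 84630 − 3370×31 = −19840; K_B = 80073 − 3370×(0.5448 + 28.7) = −18481.976.
Balance: K_A = K_B − x×(3370 − 2840), so x = (K_B − K_A)/(3370 − 2840) = 1358.02/530 = 2.56 km.

2.56 km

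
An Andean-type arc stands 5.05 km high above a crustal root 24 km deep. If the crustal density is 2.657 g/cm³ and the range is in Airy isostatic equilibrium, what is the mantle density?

Airy balance: ρ_c h = (ρ_m − ρ_c) r → ρ_m = ρ_c (1 + h/r).
ρ_m = 2.657 × (1 + 5.05 km/24 km) = 3.22 g/cm³.

3.22 g/cm³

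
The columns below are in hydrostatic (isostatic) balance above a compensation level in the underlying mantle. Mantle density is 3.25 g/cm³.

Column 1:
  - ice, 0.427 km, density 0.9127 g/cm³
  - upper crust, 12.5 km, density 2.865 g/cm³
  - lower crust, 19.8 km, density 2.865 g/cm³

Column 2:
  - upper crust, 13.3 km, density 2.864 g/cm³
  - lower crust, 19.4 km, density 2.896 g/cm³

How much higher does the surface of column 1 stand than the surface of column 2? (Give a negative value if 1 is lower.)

0.441 km

For any compensation level in the mantle, the mantle terms cancel and isostasy reduces to e = (Σt_1 − Σt_2) − (Σ(ρt)_1 − Σ(ρt)_2) / ρ_m.
Σt_1 = 32.727 km; Σt_2 = 32.7 km; Σ(ρt)_1 = 92.9292229; Σ(ρt)_2 = 94.2736 (in km·g/cm³).
e = (32.727 − 32.7) − (92.9292229 − 94.2736) / 3.25 = 0.441 km.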